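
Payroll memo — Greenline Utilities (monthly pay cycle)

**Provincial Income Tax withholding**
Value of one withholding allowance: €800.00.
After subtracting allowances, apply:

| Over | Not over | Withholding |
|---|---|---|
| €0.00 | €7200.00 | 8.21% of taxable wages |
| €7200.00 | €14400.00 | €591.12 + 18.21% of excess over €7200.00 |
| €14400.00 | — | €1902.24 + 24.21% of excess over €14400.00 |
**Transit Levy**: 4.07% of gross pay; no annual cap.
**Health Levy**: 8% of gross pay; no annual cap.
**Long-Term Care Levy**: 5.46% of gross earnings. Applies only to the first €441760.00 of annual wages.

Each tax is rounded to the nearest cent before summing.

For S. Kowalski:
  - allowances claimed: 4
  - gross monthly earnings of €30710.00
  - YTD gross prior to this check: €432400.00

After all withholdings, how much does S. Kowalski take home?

€21416.07

Provincial Income Tax: taxable = €30710.00 − 4×€800.00 = €27510.00
  €1902.24 + 24.21% × (€27510.00 − €14400.00) = €1902.24 + 24.21% × €13110.00 = €5076.17
Transit Levy: 4.07% × €30710.00 = €1249.90
Health Levy: 8% × €30710.00 = €2456.80
Long-Term Care Levy: cap €441760.00 − YTD €432400.00 = €9360.00 subject; 5.46% × €9360.00 = €511.06
Total withheld: €5076.17 + €1249.90 + €2456.80 + €511.06 = €9293.93
Net pay: €30710.00 − €9293.93 = €21416.07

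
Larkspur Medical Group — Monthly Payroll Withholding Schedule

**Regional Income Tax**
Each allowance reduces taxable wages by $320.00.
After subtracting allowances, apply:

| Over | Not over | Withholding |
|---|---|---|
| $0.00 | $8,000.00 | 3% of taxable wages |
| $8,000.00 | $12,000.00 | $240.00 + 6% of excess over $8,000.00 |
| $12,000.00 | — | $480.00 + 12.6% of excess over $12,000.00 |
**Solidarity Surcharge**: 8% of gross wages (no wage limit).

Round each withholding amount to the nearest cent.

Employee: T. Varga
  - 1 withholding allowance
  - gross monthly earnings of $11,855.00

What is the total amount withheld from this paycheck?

Regional Income Tax: taxable = $11,855.00 − 1×$320.00 = $11,535.00
  $240.00 + 6% × ($11,535.00 − $8,000.00) = $240.00 + 6% × $3,535.00 = $452.10
Solidarity Surcharge: 8% × $11,855.00 = $948.40
Total: $452.10 + $948.40 = $1,400.50

$1,400.50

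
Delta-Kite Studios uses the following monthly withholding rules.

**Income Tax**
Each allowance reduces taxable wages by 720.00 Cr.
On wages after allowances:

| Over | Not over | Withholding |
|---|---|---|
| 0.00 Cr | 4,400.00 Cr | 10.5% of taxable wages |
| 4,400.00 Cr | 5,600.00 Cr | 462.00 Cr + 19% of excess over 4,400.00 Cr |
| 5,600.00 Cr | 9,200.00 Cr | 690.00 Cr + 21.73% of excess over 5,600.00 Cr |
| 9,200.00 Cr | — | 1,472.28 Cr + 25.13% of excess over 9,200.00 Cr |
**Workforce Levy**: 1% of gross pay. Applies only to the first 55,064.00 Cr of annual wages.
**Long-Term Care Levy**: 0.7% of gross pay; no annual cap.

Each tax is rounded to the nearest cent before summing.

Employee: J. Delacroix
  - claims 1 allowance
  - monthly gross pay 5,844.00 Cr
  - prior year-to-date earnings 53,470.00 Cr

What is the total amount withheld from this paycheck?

Income Tax: taxable = 5,844.00 Cr − 1×720.00 Cr = 5,124.00 Cr
  462.00 Cr + 19% × (5,124.00 Cr − 4,400.00 Cr) = 462.00 Cr + 19% × 724.00 Cr = 599.56 Cr
Workforce Levy: cap 55,064.00 Cr − YTD 53,470.00 Cr = 1,594.00 Cr subject; 1% × 1,594.00 Cr = 15.94 Cr
Long-Term Care Levy: 0.7% × 5,844.00 Cr = 40.91 Cr
Total: 599.56 Cr + 15.94 Cr + 40.91 Cr = 656.41 Cr

656.41 Cr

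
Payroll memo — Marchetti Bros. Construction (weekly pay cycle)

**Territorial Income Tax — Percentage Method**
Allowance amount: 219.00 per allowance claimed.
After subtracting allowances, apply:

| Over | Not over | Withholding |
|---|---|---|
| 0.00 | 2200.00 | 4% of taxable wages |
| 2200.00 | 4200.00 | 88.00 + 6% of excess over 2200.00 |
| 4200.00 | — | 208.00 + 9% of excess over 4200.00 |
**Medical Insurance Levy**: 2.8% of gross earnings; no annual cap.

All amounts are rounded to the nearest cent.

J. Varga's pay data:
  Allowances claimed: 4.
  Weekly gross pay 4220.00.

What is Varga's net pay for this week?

Territorial Income Tax: taxable = 4220.00 − 4×219.00 = 3344.00
  88.00 + 6% × (3344.00 − 2200.00) = 88.00 + 6% × 1144.00 = 156.64
Medical Insurance Levy: 2.8% × 4220.00 = 118.16
Total withheld: 156.64 + 118.16 = 274.80
Net pay: 4220.00 − 274.80 = 3945.20

3945.20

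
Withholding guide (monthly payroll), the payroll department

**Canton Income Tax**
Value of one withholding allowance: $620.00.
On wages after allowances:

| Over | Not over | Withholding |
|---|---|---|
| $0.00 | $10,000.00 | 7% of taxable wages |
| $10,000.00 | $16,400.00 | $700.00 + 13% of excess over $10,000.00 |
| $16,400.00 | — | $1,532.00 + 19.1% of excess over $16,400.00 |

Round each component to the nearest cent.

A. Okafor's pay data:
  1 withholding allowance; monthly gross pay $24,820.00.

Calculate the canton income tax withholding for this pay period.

Canton Income Tax: taxable = $24,820.00 − 1×$620.00 = $24,200.00
  $1,532.00 + 19.1% × ($24,200.00 − $16,400.00) = $1,532.00 + 19.1% × $7,800.00 = $3,021.80

$3,021.80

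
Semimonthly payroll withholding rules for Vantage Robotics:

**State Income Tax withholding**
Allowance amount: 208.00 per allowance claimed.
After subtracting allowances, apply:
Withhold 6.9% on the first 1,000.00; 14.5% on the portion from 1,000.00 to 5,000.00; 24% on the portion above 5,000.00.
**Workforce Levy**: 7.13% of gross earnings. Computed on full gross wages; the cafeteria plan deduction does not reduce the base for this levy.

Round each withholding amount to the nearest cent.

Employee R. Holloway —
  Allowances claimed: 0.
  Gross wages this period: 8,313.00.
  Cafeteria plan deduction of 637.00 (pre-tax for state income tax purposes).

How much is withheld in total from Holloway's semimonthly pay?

1,883.96

State Income Tax: taxable = 8,313.00 − 637.00 = 7,676.00
  649.00 + 24% × (7,676.00 − 5,000.00) = 649.00 + 24% × 2,676.00 = 1,291.24
Workforce Levy: 7.13% × 8,313.00 = 592.72
Total: 1,291.24 + 592.72 = 1,883.96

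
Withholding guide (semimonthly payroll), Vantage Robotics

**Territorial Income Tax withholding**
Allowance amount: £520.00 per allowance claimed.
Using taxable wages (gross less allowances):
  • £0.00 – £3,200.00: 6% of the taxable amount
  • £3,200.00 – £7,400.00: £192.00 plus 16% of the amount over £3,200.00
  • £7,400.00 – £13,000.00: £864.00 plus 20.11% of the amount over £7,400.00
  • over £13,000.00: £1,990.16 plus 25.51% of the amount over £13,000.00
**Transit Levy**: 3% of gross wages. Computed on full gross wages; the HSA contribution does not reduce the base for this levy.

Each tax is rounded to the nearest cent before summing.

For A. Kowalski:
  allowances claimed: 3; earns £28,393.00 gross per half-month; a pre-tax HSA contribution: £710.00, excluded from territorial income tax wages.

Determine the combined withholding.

Territorial Income Tax: taxable = £28,393.00 − £710.00 − 3×£520.00 = £26,123.00
  £1,990.16 + 25.51% × (£26,123.00 − £13,000.00) = £1,990.16 + 25.51% × £13,123.00 = £5,337.84
Transit Levy: 3% × £28,393.00 = £851.79
Total: £5,337.84 + £851.79 = £6,189.63

£6,189.63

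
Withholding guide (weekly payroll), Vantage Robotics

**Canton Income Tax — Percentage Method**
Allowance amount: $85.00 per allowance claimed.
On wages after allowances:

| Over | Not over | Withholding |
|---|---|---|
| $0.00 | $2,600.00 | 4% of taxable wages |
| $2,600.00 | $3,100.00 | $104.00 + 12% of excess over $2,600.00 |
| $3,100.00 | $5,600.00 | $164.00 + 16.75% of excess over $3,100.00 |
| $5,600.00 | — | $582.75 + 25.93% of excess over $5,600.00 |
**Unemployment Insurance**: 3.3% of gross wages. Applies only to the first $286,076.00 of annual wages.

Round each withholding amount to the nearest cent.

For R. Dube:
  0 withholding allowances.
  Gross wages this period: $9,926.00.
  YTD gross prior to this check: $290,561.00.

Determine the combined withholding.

Canton Income Tax: taxable = $9,926.00
  $582.75 + 25.93% × ($9,926.00 − $5,600.00) = $582.75 + 25.93% × $4,326.00 = $1,704.48
Unemployment Insurance: YTD $290,561.00 ≥ cap $286,076.00 → $0.00
Total: $1,704.48 + $0.00 = $1,704.48

$1,704.48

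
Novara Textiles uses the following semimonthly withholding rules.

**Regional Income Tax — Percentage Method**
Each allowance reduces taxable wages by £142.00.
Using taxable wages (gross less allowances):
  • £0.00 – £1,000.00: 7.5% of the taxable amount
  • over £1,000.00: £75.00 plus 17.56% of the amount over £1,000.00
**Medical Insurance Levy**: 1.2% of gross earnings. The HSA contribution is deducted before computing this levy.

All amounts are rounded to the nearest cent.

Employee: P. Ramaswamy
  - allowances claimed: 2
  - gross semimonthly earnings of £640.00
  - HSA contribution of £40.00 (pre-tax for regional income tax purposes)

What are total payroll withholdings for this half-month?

£30.90

Regional Income Tax: taxable = £640.00 − £40.00 − 2×£142.00 = £316.00
  7.5% × £316.00 = £23.70
Medical Insurance Levy: 1.2% × £600.00 = £7.20
Total: £23.70 + £7.20 = £30.90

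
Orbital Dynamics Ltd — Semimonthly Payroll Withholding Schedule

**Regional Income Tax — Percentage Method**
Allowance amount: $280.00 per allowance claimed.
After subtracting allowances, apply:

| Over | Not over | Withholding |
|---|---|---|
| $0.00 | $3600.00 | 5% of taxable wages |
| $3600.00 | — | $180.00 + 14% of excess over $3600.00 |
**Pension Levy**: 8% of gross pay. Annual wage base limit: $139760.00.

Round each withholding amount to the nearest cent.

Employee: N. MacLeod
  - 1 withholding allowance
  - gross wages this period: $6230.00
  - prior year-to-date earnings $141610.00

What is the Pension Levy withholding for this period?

Pension Levy: YTD $141610.00 ≥ cap $139760.00 → $0.00

$0.00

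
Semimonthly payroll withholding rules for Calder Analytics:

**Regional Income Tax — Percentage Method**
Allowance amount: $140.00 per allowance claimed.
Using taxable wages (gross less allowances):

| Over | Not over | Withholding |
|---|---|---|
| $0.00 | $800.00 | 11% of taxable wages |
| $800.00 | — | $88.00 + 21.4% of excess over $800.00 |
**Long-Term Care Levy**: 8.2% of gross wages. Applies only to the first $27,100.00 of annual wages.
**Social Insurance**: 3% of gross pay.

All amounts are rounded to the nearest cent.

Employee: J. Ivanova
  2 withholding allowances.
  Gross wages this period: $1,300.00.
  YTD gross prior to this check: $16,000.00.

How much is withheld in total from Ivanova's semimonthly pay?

$280.68

Regional Income Tax: taxable = $1,300.00 − 2×$140.00 = $1,020.00
  $88.00 + 21.4% × ($1,020.00 − $800.00) = $88.00 + 21.4% × $220.00 = $135.08
Long-Term Care Levy: 8.2% × $1,300.00 = $106.60
Social Insurance: 3% × $1,300.00 = $39.00
Total: $135.08 + $106.60 + $39.00 = $280.68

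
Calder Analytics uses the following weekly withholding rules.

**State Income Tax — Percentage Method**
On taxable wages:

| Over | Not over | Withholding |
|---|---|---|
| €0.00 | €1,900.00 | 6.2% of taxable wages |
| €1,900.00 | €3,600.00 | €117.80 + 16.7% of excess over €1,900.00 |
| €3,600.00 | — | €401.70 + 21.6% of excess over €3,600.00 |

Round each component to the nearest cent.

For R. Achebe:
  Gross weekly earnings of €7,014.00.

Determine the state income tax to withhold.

€1,139.12

State Income Tax: taxable = €7,014.00
  €401.70 + 21.6% × (€7,014.00 − €3,600.00) = €401.70 + 21.6% × €3,414.00 = €1,139.12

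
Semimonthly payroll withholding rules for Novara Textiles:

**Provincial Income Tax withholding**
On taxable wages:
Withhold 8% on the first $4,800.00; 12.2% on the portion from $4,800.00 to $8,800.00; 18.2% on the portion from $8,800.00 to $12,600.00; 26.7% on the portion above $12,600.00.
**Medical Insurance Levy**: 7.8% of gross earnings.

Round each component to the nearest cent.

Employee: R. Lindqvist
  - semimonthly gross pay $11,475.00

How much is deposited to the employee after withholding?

$9,221.10

Provincial Income Tax: taxable = $11,475.00
  $872.00 + 18.2% × ($11,475.00 − $8,800.00) = $872.00 + 18.2% × $2,675.00 = $1,358.85
Medical Insurance Levy: 7.8% × $11,475.00 = $895.05
Total withheld: $1,358.85 + $895.05 = $2,253.90
Net pay: $11,475.00 − $2,253.90 = $9,221.10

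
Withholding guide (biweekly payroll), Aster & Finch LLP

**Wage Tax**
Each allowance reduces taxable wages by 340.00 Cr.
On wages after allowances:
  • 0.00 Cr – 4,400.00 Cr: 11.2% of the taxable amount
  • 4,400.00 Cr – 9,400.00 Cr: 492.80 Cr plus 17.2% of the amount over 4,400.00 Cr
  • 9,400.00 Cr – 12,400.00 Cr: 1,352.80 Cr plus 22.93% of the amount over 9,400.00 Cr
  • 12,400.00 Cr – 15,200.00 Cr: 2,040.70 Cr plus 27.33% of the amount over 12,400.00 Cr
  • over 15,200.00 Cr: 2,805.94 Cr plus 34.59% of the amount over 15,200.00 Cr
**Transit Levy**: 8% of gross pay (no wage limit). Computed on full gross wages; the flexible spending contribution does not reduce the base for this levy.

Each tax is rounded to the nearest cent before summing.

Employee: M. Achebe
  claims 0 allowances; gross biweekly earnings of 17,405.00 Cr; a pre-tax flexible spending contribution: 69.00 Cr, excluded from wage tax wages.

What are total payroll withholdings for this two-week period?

4,937.18 Cr

Wage Tax: taxable = 17,405.00 Cr − 69.00 Cr = 17,336.00 Cr
  2,805.94 Cr + 34.59% × (17,336.00 Cr − 15,200.00 Cr) = 2,805.94 Cr + 34.59% × 2,136.00 Cr = 3,544.78 Cr
Transit Levy: 8% × 17,405.00 Cr = 1,392.40 Cr
Total: 3,544.78 Cr + 1,392.40 Cr = 4,937.18 Cr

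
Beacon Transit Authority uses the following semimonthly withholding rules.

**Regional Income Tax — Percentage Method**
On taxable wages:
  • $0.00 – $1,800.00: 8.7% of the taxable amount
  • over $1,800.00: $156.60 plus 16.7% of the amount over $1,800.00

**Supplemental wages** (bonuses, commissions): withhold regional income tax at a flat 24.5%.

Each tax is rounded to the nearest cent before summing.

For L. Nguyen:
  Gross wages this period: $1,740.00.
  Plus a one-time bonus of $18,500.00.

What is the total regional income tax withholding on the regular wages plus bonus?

Regional Income Tax: taxable = $1,740.00
  8.7% × $1,740.00 = $151.38
Supplemental (24.5% flat on bonus): 24.5% × $18,500.00 = $4,532.50
Total regional income tax: $151.38 + $4,532.50 = $4,683.88

$4,683.88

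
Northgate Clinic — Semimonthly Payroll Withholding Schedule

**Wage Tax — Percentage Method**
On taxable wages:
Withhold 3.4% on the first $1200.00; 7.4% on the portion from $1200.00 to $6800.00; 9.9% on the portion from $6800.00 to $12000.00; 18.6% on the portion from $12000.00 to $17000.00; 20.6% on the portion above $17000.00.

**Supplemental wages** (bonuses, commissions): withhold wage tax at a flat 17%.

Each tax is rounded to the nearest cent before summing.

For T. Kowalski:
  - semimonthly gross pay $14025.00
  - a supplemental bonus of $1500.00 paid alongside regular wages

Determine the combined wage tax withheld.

$1601.65

Wage Tax: taxable = $14025.00
  $970.00 + 18.6% × ($14025.00 − $12000.00) = $970.00 + 18.6% × $2025.00 = $1346.65
Supplemental (17% flat on bonus): 17% × $1500.00 = $255.00
Total wage tax: $1346.65 + $255.00 = $1601.65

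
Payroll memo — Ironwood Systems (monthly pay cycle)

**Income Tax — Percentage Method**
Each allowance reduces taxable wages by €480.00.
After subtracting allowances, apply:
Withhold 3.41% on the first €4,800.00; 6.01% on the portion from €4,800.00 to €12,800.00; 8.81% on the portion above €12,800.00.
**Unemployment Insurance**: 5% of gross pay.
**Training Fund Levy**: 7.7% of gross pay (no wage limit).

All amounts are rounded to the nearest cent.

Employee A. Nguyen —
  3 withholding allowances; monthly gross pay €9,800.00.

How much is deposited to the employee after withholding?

€8,177.76

Income Tax: taxable = €9,800.00 − 3×€480.00 = €8,360.00
  €163.68 + 6.01% × (€8,360.00 − €4,800.00) = €163.68 + 6.01% × €3,560.00 = €377.64
Unemployment Insurance: 5% × €9,800.00 = €490.00
Training Fund Levy: 7.7% × €9,800.00 = €754.60
Total withheld: €377.64 + €490.00 + €754.60 = €1,622.24
Net pay: €9,800.00 − €1,622.24 = €8,177.76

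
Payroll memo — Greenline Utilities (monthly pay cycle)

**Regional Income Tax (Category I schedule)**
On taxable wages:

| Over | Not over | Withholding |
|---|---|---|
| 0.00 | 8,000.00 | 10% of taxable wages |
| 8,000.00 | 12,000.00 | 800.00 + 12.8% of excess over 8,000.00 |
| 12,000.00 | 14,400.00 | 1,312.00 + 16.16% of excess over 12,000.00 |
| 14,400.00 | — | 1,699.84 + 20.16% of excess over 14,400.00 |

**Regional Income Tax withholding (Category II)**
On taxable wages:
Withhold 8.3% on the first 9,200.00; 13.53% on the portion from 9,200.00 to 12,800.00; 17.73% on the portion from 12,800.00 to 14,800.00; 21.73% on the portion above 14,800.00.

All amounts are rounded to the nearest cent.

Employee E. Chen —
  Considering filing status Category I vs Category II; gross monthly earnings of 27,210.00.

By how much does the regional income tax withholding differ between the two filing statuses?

19.63

Regional Income Tax (Category I): taxable = 27,210.00
  1,699.84 + 20.16% × (27,210.00 − 14,400.00) = 1,699.84 + 20.16% × 12,810.00 = 4,282.34
Regional Income Tax (Category II): taxable = 27,210.00
  1,605.28 + 21.73% × (27,210.00 − 14,800.00) = 1,605.28 + 21.73% × 12,410.00 = 4,301.97
Difference: |4,282.34 − 4,301.97| = 19.63 (higher under Category II)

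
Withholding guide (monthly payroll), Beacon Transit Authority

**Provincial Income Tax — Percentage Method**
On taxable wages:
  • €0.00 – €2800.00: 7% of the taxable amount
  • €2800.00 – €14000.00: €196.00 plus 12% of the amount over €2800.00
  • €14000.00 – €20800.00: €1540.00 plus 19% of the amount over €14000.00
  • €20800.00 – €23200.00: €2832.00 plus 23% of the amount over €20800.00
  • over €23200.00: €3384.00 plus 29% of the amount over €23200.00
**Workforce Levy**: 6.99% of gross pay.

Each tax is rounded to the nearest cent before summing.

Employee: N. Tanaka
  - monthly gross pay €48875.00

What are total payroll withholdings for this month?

Provincial Income Tax: taxable = €48875.00
  €3384.00 + 29% × (€48875.00 − €23200.00) = €3384.00 + 29% × €25675.00 = €10829.75
Workforce Levy: 6.99% × €48875.00 = €3416.36
Total: €10829.75 + €3416.36 = €14246.11

€14246.11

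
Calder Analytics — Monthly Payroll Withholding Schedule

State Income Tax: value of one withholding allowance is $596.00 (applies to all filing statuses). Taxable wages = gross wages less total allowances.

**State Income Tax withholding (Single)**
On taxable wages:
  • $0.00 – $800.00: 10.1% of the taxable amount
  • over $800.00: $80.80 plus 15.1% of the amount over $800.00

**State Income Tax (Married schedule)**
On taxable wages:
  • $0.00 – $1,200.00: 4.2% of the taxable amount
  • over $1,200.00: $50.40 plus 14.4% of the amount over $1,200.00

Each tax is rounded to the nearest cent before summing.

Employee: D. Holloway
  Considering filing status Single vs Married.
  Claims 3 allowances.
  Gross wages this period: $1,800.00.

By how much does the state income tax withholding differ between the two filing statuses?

State Income Tax (Single): taxable = $1,800.00 − 3×$596.00 = $12.00
  10.1% × $12.00 = $1.21
State Income Tax (Married): taxable = $1,800.00 − 3×$596.00 = $12.00
  4.2% × $12.00 = $0.50
Difference: |$1.21 − $0.50| = $0.71 (higher under Single)

$0.71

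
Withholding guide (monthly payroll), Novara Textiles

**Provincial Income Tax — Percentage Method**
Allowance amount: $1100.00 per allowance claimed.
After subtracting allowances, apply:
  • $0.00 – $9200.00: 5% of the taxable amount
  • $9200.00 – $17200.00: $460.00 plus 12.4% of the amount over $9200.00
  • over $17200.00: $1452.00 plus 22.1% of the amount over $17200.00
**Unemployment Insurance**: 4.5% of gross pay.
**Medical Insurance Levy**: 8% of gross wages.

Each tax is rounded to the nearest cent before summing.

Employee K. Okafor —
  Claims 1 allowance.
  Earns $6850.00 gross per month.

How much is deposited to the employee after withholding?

Provincial Income Tax: taxable = $6850.00 − 1×$1100.00 = $5750.00
  5% × $5750.00 = $287.50
Unemployment Insurance: 4.5% × $6850.00 = $308.25
Medical Insurance Levy: 8% × $6850.00 = $548.00
Total withheld: $287.50 + $308.25 + $548.00 = $1143.75
Net pay: $6850.00 − $1143.75 = $5706.25

$5706.25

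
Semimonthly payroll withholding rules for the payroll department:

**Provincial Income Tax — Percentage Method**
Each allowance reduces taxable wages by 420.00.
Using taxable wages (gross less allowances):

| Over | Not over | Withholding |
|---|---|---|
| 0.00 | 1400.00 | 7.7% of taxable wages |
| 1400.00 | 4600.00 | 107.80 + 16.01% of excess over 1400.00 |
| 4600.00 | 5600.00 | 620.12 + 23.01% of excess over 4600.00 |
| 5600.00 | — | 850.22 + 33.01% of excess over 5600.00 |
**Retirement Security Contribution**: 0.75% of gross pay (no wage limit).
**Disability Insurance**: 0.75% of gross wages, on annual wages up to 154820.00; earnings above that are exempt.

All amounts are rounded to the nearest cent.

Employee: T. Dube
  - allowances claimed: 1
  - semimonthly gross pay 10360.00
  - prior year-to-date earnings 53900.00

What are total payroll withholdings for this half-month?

Provincial Income Tax: taxable = 10360.00 − 1×420.00 = 9940.00
  850.22 + 33.01% × (9940.00 − 5600.00) = 850.22 + 33.01% × 4340.00 = 2282.85
Retirement Security Contribution: 0.75% × 10360.00 = 77.70
Disability Insurance: 0.75% × 10360.00 = 77.70
Total: 2282.85 + 77.70 + 77.70 = 2438.25

2438.25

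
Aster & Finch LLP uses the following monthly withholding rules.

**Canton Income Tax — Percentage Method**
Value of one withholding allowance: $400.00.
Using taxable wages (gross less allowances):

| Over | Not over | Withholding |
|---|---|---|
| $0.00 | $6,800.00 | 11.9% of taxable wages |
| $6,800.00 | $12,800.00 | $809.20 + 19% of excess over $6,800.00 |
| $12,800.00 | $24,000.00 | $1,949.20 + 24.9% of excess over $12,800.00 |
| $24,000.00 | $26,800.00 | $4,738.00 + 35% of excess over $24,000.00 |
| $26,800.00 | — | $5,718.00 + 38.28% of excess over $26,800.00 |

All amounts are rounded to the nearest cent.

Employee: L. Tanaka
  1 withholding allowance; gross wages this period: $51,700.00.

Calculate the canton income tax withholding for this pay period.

$15,096.60

Canton Income Tax: taxable = $51,700.00 − 1×$400.00 = $51,300.00
  $5,718.00 + 38.28% × ($51,300.00 − $26,800.00) = $5,718.00 + 38.28% × $24,500.00 = $15,096.60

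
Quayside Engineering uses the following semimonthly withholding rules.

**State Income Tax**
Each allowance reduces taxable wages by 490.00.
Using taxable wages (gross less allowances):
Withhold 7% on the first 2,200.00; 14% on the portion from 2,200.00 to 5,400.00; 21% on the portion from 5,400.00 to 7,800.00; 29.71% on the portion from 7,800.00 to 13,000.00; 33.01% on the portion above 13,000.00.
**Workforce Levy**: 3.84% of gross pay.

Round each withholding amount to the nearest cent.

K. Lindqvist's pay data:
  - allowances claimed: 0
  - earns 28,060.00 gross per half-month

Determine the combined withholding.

State Income Tax: taxable = 28,060.00
  2,650.92 + 33.01% × (28,060.00 − 13,000.00) = 2,650.92 + 33.01% × 15,060.00 = 7,622.23
Workforce Levy: 3.84% × 28,060.00 = 1,077.50
Total: 7,622.23 + 1,077.50 = 8,699.73

8,699.73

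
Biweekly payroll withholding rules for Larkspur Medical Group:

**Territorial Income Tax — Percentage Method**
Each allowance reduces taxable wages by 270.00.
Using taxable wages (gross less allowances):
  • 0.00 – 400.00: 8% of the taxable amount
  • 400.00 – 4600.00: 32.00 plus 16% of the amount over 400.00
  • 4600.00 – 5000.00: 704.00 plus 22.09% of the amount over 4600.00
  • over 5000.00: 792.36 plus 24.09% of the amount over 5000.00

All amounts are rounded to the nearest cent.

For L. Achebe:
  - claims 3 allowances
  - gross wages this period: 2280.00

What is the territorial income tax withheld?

Territorial Income Tax: taxable = 2280.00 − 3×270.00 = 1470.00
  32.00 + 16% × (1470.00 − 400.00) = 32.00 + 16% × 1070.00 = 203.20

203.20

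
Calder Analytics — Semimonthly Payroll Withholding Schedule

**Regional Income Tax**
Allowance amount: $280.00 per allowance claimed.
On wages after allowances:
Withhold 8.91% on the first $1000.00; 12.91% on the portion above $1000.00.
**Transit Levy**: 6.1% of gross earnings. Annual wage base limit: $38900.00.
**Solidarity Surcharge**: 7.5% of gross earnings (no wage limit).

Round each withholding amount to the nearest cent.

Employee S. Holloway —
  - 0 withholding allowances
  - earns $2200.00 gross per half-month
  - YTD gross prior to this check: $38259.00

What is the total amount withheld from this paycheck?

Regional Income Tax: taxable = $2200.00
  $89.10 + 12.91% × ($2200.00 − $1000.00) = $89.10 + 12.91% × $1200.00 = $244.02
Transit Levy: cap $38900.00 − YTD $38259.00 = $641.00 subject; 6.1% × $641.00 = $39.10
Solidarity Surcharge: 7.5% × $2200.00 = $165.00
Total: $244.02 + $39.10 + $165.00 = $448.12

$448.12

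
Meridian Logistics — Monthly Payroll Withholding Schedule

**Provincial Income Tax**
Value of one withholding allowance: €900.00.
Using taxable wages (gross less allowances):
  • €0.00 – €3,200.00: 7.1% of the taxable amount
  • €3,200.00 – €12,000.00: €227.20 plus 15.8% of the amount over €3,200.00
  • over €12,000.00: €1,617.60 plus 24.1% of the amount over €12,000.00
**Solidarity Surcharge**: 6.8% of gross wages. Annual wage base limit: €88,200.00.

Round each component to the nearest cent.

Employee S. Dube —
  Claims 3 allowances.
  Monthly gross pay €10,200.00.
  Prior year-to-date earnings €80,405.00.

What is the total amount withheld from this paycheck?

€1,436.66

Provincial Income Tax: taxable = €10,200.00 − 3×€900.00 = €7,500.00
  €227.20 + 15.8% × (€7,500.00 − €3,200.00) = €227.20 + 15.8% × €4,300.00 = €906.60
Solidarity Surcharge: cap €88,200.00 − YTD €80,405.00 = €7,795.00 subject; 6.8% × €7,795.00 = €530.06
Total: €906.60 + €530.06 = €1,436.66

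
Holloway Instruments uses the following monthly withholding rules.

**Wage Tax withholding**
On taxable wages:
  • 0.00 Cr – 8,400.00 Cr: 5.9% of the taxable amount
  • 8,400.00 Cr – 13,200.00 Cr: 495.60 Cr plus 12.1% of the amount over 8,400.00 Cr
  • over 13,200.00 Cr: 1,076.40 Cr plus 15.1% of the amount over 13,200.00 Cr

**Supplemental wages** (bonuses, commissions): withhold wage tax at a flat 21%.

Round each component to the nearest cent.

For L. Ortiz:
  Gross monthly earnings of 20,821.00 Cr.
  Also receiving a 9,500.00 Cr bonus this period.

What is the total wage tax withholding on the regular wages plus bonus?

4,222.17 Cr

Wage Tax: taxable = 20,821.00 Cr
  1,076.40 Cr + 15.1% × (20,821.00 Cr − 13,200.00 Cr) = 1,076.40 Cr + 15.1% × 7,621.00 Cr = 2,227.17 Cr
Supplemental (21% flat on bonus): 21% × 9,500.00 Cr = 1,995.00 Cr
Total wage tax: 2,227.17 Cr + 1,995.00 Cr = 4,222.17 Cr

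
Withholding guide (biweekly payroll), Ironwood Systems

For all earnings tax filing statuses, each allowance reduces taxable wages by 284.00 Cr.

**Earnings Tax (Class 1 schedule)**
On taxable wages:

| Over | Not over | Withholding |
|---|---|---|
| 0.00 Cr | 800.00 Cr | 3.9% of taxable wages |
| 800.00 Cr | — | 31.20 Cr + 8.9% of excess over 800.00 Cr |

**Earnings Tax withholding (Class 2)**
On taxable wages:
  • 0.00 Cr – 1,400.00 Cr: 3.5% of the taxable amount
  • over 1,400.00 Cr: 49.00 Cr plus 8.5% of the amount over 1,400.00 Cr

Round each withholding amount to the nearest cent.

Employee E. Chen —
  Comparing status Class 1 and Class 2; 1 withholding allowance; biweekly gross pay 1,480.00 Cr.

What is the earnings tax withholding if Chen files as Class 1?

Earnings Tax (Class 1): taxable = 1,480.00 Cr − 1×284.00 Cr = 1,196.00 Cr
  31.20 Cr + 8.9% × (1,196.00 Cr − 800.00 Cr) = 31.20 Cr + 8.9% × 396.00 Cr = 66.44 Cr

66.44 Cr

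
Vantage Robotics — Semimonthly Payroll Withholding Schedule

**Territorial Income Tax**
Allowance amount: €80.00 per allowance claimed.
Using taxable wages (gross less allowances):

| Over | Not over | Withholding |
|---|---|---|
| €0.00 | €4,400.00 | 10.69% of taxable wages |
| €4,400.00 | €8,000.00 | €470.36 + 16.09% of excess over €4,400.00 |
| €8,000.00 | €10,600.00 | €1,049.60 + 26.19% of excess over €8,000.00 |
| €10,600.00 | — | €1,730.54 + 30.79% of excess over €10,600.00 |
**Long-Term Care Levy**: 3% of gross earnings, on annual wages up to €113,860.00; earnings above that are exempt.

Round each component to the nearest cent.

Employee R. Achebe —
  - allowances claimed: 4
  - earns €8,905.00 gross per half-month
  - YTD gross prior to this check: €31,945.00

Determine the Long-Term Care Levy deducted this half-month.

€267.15

Long-Term Care Levy: 3% × €8,905.00 = €267.15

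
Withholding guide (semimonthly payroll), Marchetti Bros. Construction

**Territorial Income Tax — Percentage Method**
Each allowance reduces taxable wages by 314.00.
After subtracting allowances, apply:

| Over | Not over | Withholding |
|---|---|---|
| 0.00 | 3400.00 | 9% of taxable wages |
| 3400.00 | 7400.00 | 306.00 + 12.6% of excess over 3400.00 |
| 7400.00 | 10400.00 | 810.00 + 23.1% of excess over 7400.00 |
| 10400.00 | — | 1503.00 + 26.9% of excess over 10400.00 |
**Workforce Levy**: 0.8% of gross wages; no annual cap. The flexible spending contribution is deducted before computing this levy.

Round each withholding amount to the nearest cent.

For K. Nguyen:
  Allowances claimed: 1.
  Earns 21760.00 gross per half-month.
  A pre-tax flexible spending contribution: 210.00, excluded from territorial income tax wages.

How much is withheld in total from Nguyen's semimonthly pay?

Territorial Income Tax: taxable = 21760.00 − 210.00 − 1×314.00 = 21236.00
  1503.00 + 26.9% × (21236.00 − 10400.00) = 1503.00 + 26.9% × 10836.00 = 4417.88
Workforce Levy: 0.8% × 21550.00 = 172.40
Total: 4417.88 + 172.40 = 4590.28

4590.28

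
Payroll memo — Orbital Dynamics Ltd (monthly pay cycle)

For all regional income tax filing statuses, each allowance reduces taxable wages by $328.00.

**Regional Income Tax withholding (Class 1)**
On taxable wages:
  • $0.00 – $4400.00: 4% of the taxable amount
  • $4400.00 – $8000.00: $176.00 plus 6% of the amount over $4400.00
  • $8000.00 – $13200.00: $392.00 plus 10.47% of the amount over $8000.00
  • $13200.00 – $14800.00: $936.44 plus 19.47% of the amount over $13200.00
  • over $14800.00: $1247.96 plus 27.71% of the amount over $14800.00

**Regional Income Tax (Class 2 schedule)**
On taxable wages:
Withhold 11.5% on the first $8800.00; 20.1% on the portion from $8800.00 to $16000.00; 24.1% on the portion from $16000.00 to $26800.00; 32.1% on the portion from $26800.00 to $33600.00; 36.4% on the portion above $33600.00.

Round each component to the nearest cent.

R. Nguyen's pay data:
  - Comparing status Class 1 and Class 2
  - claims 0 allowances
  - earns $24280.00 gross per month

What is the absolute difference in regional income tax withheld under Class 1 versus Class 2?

Regional Income Tax (Class 1): taxable = $24280.00
  $1247.96 + 27.71% × ($24280.00 − $14800.00) = $1247.96 + 27.71% × $9480.00 = $3874.87
Regional Income Tax (Class 2): taxable = $24280.00
  $2459.20 + 24.1% × ($24280.00 − $16000.00) = $2459.20 + 24.1% × $8280.00 = $4454.68
Difference: |$3874.87 − $4454.68| = $579.81 (higher under Class 2)

$579.81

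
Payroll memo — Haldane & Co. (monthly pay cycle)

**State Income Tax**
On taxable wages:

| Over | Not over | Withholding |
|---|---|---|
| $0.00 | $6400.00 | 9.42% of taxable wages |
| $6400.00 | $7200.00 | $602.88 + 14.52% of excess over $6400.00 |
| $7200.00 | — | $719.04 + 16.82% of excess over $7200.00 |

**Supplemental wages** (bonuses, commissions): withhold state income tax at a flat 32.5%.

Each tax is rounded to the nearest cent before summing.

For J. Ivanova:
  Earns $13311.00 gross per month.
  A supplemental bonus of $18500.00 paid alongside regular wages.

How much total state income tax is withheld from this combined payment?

$7759.41

State Income Tax: taxable = $13311.00
  $719.04 + 16.82% × ($13311.00 − $7200.00) = $719.04 + 16.82% × $6111.00 = $1746.91
Supplemental (32.5% flat on bonus): 32.5% × $18500.00 = $6012.50
Total state income tax: $1746.91 + $6012.50 = $7759.41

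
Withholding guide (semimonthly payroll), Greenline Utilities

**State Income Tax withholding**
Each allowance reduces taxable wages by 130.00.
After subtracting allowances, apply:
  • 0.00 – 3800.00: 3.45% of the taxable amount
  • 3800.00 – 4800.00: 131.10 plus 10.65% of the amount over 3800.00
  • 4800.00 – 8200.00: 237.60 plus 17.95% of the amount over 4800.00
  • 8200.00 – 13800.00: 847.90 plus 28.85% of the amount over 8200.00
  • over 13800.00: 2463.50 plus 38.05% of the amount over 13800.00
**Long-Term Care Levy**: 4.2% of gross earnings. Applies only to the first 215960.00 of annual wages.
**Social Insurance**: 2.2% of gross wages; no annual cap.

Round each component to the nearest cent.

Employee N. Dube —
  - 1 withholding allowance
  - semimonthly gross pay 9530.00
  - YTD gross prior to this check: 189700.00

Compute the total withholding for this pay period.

1804.02

State Income Tax: taxable = 9530.00 − 1×130.00 = 9400.00
  847.90 + 28.85% × (9400.00 − 8200.00) = 847.90 + 28.85% × 1200.00 = 1194.10
Long-Term Care Levy: 4.2% × 9530.00 = 400.26
Social Insurance: 2.2% × 9530.00 = 209.66
Total: 1194.10 + 400.26 + 209.66 = 1804.02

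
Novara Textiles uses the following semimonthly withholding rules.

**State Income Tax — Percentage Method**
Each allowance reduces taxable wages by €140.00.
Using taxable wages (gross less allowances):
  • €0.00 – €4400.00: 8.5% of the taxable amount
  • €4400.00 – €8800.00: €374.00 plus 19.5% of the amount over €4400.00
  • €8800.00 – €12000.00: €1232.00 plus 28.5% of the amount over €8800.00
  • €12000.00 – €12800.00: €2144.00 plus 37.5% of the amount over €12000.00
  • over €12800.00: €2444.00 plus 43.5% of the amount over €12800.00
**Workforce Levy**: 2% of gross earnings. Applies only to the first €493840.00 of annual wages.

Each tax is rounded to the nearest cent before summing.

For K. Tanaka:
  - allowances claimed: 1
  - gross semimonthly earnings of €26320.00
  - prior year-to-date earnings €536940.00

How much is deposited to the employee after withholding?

€18055.70

State Income Tax: taxable = €26320.00 − 1×€140.00 = €26180.00
  €2444.00 + 43.5% × (€26180.00 − €12800.00) = €2444.00 + 43.5% × €13380.00 = €8264.30
Workforce Levy: YTD €536940.00 ≥ cap €493840.00 → €0.00
Total withheld: €8264.30 + €0.00 = €8264.30
Net pay: €26320.00 − €8264.30 = €18055.70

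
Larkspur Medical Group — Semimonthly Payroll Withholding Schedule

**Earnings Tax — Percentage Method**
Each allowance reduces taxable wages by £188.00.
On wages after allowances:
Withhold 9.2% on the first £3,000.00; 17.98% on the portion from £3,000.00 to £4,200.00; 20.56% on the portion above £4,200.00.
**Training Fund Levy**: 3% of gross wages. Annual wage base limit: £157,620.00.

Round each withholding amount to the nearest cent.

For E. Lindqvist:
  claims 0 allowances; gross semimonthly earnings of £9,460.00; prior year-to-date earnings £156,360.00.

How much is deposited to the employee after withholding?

£7,848.98

Earnings Tax: taxable = £9,460.00
  £491.76 + 20.56% × (£9,460.00 − £4,200.00) = £491.76 + 20.56% × £5,260.00 = £1,573.22
Training Fund Levy: cap £157,620.00 − YTD £156,360.00 = £1,260.00 subject; 3% × £1,260.00 = £37.80
Total withheld: £1,573.22 + £37.80 = £1,611.02
Net pay: £9,460.00 − £1,611.02 = £7,848.98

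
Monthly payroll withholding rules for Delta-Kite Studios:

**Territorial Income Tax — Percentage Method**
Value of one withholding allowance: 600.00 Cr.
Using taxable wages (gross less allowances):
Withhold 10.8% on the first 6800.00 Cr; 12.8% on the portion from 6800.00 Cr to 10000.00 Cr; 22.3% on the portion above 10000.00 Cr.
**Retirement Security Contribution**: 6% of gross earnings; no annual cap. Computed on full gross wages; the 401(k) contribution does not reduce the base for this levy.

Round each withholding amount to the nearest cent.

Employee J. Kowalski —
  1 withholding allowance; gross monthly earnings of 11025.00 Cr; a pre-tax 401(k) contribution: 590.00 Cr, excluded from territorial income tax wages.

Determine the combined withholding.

1784.38 Cr

Territorial Income Tax: taxable = 11025.00 Cr − 590.00 Cr − 1×600.00 Cr = 9835.00 Cr
  734.40 Cr + 12.8% × (9835.00 Cr − 6800.00 Cr) = 734.40 Cr + 12.8% × 3035.00 Cr = 1122.88 Cr
Retirement Security Contribution: 6% × 11025.00 Cr = 661.50 Cr
Total: 1122.88 Cr + 661.50 Cr = 1784.38 Cr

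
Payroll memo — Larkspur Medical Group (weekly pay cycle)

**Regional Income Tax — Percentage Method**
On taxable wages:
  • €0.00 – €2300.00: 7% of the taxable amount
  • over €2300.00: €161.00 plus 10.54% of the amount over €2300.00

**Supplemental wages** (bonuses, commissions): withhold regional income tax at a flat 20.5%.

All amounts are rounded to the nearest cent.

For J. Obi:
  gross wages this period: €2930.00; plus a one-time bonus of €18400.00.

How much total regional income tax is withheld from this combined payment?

€3999.40

Regional Income Tax: taxable = €2930.00
  €161.00 + 10.54% × (€2930.00 − €2300.00) = €161.00 + 10.54% × €630.00 = €227.40
Supplemental (20.5% flat on bonus): 20.5% × €18400.00 = €3772.00
Total regional income tax: €227.40 + €3772.00 = €3999.40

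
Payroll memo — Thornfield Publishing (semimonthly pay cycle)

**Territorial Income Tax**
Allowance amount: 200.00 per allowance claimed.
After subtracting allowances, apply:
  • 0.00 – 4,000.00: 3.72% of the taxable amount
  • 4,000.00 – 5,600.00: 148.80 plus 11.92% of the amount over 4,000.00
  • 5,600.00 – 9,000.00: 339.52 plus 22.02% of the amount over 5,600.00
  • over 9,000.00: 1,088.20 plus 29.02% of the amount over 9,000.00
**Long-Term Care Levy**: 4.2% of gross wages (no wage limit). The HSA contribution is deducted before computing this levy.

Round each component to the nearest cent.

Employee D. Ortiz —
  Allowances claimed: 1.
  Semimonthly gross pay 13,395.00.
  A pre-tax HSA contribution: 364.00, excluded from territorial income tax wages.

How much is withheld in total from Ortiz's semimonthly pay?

Territorial Income Tax: taxable = 13,395.00 − 364.00 − 1×200.00 = 12,831.00
  1,088.20 + 29.02% × (12,831.00 − 9,000.00) = 1,088.20 + 29.02% × 3,831.00 = 2,199.96
Long-Term Care Levy: 4.2% × 13,031.00 = 547.30
Total: 2,199.96 + 547.30 = 2,747.26

2,747.26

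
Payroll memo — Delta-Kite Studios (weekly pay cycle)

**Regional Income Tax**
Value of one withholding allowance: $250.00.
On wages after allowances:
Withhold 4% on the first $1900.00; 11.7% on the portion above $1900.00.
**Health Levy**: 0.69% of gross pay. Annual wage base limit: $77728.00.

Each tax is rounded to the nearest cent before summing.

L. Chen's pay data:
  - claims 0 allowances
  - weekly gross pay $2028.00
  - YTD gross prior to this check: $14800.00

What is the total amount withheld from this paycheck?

Regional Income Tax: taxable = $2028.00
  $76.00 + 11.7% × ($2028.00 − $1900.00) = $76.00 + 11.7% × $128.00 = $90.98
Health Levy: 0.69% × $2028.00 = $13.99
Total: $90.98 + $13.99 = $104.97

$104.97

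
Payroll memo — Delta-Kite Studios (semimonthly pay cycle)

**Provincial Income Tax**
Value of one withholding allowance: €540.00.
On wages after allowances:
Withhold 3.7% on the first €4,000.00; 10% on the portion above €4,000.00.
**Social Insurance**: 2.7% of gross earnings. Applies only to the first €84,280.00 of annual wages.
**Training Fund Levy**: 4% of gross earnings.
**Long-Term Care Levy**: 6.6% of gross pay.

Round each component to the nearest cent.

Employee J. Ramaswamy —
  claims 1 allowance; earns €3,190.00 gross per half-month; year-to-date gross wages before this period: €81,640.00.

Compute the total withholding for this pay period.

Provincial Income Tax: taxable = €3,190.00 − 1×€540.00 = €2,650.00
  3.7% × €2,650.00 = €98.05
Social Insurance: cap €84,280.00 − YTD €81,640.00 = €2,640.00 subject; 2.7% × €2,640.00 = €71.28
Training Fund Levy: 4% × €3,190.00 = €127.60
Long-Term Care Levy: 6.6% × €3,190.00 = €210.54
Total: €98.05 + €71.28 + €127.60 + €210.54 = €507.47

€507.47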